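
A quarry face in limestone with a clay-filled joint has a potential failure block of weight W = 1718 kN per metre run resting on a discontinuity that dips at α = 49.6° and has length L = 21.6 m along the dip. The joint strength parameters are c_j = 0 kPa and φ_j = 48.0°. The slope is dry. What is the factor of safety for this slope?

FS = 0.95

Resolving the block weight along and normal to the plane and applying the Mohr–Coulomb strength on the joint:
N' = W cosα = 1718·cos49.6° = 1113.5 kN/m
Driving force T = W sinα = 1718·sin49.6° = 1308.3 kN/m
Resisting force R = c_j·L + N'·tanφ_j = 0·21.6 + 1113.5·tan48.0° = 0.0 + 1236.6 = 1236.6 kN/m
FS = R / T = 1236.6 / 1308.3 = 0.945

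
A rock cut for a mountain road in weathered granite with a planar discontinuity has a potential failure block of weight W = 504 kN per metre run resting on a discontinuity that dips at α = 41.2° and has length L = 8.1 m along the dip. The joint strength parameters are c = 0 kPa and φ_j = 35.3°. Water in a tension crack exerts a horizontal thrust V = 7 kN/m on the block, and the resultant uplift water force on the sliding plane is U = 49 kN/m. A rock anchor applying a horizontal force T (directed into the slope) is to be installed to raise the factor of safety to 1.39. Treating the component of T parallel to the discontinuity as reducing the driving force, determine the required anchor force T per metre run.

Resolving forces along and normal to the sliding plane, with the horizontal anchor force T adding T·sinα to the effective normal force and T·cosα acting up the plane against the driving force:
FS = [cL + (W cosα − U − V sinα + T sinα) tanφ_j] / [W sinα + V cosα − T cosα]
Without the anchor: N' = 325.6 kN/m, driving T_d = 337.2 kN/m, resisting R = 0·8.1 + 325.6·tan35.3° = 230.5 kN/m, FS = 0.68.
Setting FS = 1.39 and solving for T:
1.39·(337.2 − T cos41.2°) = 230.5 + T sin41.2°·tan35.3°
T·(sin41.2°·tan35.3° + 1.39·cos41.2°) = 1.39·337.2 − 230.5
T·(0.6587·0.7080 + 1.39·0.7524) = 468.8 − 230.5 = 238.2
T·1.5122 = 238.2
T = 157.5 kN/m

T = 158 kN/m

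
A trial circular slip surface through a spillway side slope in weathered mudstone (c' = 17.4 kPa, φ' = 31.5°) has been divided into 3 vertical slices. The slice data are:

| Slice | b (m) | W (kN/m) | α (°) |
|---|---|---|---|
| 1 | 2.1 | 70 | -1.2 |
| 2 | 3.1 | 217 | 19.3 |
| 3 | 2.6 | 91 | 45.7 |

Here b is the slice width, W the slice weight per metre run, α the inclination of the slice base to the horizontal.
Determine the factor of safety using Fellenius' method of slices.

FS = 2.70

Ordinary method of slices: FS = Σ[c'·Δl_i + (W_i cosα_i)·tanφ'] / Σ W_i sinα_i, with Δl_i = b_i / cosα_i.
Slice 1: Δl = 2.1/cos(-1.2°) = 2.100 m; N'_1 = 70·cos(-1.2°) = 70.0; c'Δl = 36.55; W sinα = -1.5
Slice 2: Δl = 3.1/cos19.3° = 3.285 m; N'_2 = 217·cos19.3° = 204.8; c'Δl = 57.15; W sinα = 71.7
Slice 3: Δl = 2.6/cos45.7° = 3.723 m; N'_3 = 91·cos45.7° = 63.6; c'Δl = 64.78; W sinα = 65.1
Σc'Δl = 158.5 kN/m; ΣN' = 338.3 kN/m; ΣW sinα = 135.4 kN/m
Resisting = 158.5 + 338.3·tan31.5° = 158.5 + 207.3 = 365.8 kN/m
FS = 365.8 / 135.4 = 2.702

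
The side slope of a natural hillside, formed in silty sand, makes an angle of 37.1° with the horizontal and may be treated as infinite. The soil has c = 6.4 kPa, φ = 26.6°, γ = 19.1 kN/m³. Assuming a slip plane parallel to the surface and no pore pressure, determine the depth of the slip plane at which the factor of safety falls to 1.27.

z = 1.15 m

Setting FS = 1.27 in FS = [c + γz cos²β tanφ] / [γz sinβ cosβ] and solving for z:
z = c / [γ cosβ (FS·sinβ − cosβ·tanφ)]
  = 6.4 / [19.1·cos37.1°·(1.27·sin37.1° − cos37.1°·tan26.6°)]
  = 6.4 / [19.1·0.7976·(1.27·0.6032 − 0.7976·0.5008)]
  = 6.4 / 5.5859 = 1.146 m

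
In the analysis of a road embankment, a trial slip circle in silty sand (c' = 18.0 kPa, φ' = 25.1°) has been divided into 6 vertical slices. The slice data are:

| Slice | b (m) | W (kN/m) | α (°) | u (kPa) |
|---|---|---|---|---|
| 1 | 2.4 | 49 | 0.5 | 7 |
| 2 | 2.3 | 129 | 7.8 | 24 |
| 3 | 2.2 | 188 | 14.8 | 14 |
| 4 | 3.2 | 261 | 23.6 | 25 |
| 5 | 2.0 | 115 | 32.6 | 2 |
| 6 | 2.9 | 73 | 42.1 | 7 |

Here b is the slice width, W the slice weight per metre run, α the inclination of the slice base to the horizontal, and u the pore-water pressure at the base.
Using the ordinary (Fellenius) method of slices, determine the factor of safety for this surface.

FS = 1.95

Ordinary method of slices: FS = Σ[c'·Δl_i + (W_i cosα_i − u_i·Δl_i)·tanφ'] / Σ W_i sinα_i, with Δl_i = b_i / cosα_i.
Slice 1: Δl = 2.4/cos0.5° = 2.400 m; N'_1 = 49·cos0.5° − 7·2.400 = 32.2; c'Δl = 43.20; W sinα = 0.4
Slice 2: Δl = 2.3/cos7.8° = 2.321 m; N'_2 = 129·cos7.8° − 24·2.321 = 72.1; c'Δl = 41.79; W sinα = 17.5
Slice 3: Δl = 2.2/cos14.8° = 2.275 m; N'_3 = 188·cos14.8° − 14·2.275 = 149.9; c'Δl = 40.96; W sinα = 48.0
Slice 4: Δl = 3.2/cos23.6° = 3.492 m; N'_4 = 261·cos23.6° − 25·3.492 = 151.9; c'Δl = 62.86; W sinα = 104.5
Slice 5: Δl = 2.0/cos32.6° = 2.374 m; N'_5 = 115·cos32.6° − 2·2.374 = 92.1; c'Δl = 42.73; W sinα = 62.0
Slice 6: Δl = 2.9/cos42.1° = 3.908 m; N'_6 = 73·cos42.1° − 7·3.908 = 26.8; c'Δl = 70.35; W sinα = 48.9
Σc'Δl = 301.9 kN/m; ΣN' = 525.0 kN/m; ΣW sinα = 281.3 kN/m
Resisting = 301.9 + 525.0·tan25.1° = 301.9 + 245.9 = 547.8 kN/m
FS = 547.8 / 281.3 = 1.947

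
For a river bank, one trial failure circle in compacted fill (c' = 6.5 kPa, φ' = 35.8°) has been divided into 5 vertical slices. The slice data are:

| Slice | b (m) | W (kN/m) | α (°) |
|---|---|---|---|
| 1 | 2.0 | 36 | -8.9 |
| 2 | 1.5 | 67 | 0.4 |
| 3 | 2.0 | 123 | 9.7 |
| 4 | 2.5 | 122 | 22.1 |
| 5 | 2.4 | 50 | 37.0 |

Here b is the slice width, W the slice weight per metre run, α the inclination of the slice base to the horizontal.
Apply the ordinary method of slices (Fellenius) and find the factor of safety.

FS = 3.76

Ordinary method of slices: FS = Σ[c'·Δl_i + (W_i cosα_i)·tanφ'] / Σ W_i sinα_i, with Δl_i = b_i / cosα_i.
Slice 1: Δl = 2.0/cos(-8.9°) = 2.024 m; N'_1 = 36·cos(-8.9°) = 35.6; c'Δl = 13.16; W sinα = -5.6
Slice 2: Δl = 1.5/cos0.4° = 1.500 m; N'_2 = 67·cos0.4° = 67.0; c'Δl = 9.75; W sinα = 0.5
Slice 3: Δl = 2.0/cos9.7° = 2.029 m; N'_3 = 123·cos9.7° = 121.2; c'Δl = 13.19; W sinα = 20.7
Slice 4: Δl = 2.5/cos22.1° = 2.698 m; N'_4 = 122·cos22.1° = 113.0; c'Δl = 17.54; W sinα = 45.9
Slice 5: Δl = 2.4/cos37.0° = 3.005 m; N'_5 = 50·cos37.0° = 39.9; c'Δl = 19.53; W sinα = 30.1
Σc'Δl = 73.2 kN/m; ΣN' = 376.8 kN/m; ΣW sinα = 91.6 kN/m
Resisting = 73.2 + 376.8·tan35.8° = 73.2 + 271.7 = 344.9 kN/m
FS = 344.9 / 91.6 = 3.765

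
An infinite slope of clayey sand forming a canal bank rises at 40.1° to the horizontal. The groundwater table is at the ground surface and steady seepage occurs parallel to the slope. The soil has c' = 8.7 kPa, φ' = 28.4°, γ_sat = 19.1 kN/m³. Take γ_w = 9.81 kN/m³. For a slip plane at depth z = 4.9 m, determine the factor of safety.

With seepage parallel to the slope and the water table at the surface, the effective normal stress on the slip plane uses the buoyant unit weight γ' = γ_sat − γ_w while the driving shear stress uses γ_sat:
FS = [c' + γ' z cos²β tanφ'] / [γ_sat z sinβ cosβ]
γ' = 19.1 − 9.81 = 9.29 kN/m³
Numerator = 8.7 + 9.29·4.9·cos²40.1°·tan28.4° = 8.7 + 9.29·4.9·0.5851·0.5407 = 23.101 kPa
Denominator = 19.1·4.9·sin40.1°·cos40.1° = 19.1·4.9·0.6441·0.7649 = 46.112 kPa
FS = 23.101 / 46.112 = 0.501

FS = 0.50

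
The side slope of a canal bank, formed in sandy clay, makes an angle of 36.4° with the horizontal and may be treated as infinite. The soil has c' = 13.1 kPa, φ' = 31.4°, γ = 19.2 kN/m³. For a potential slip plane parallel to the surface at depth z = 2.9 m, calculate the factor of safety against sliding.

For an infinite slope with a slip plane parallel to the surface (no pore pressure): FS = [c' + γz cos²β tanφ'] / [γz sinβ cosβ].
γz = 19.2·2.9 = 55.68 kN/m²
Numerator = 13.1 + 55.68·cos²36.4°·tan31.4° = 13.1 + 55.68·0.6479·0.6104 = 35.119 kPa
Denominator = 55.68·sin36.4°·cos36.4° = 55.68·0.5934·0.8049 = 26.595 kPa
FS = 35.119 / 26.595 = 1.321

FS = 1.32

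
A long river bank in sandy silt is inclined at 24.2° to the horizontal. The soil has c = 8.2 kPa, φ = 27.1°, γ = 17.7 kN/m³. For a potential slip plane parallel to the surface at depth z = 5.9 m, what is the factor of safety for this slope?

For an infinite slope with a slip plane parallel to the surface (no pore pressure): FS = [c + γz cos²β tanφ] / [γz sinβ cosβ].
γz = 17.7·5.9 = 104.43 kN/m²
Numerator = 8.2 + 104.43·cos²24.2°·tan27.1° = 8.2 + 104.43·0.8320·0.5117 = 52.660 kPa
Denominator = 104.43·sin24.2°·cos24.2° = 104.43·0.4099·0.9121 = 39.046 kPa
FS = 52.660 / 39.046 = 1.349

FS = 1.35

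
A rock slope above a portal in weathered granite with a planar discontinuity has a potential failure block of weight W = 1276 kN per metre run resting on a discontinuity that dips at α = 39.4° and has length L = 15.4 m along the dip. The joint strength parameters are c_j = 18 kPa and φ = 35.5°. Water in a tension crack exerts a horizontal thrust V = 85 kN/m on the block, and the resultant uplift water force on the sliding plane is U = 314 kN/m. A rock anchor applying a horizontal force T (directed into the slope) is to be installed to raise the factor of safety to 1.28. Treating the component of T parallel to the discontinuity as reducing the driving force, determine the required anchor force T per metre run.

T = 279 kN/m

Resolving forces along and normal to the sliding plane, with the horizontal anchor force T adding T·sinα to the effective normal force and T·cosα acting up the plane against the driving force:
FS = [c_jL + (W cosα − U − V sinα + T sinα) tanφ] / [W sinα + V cosα − T cosα]
Without the anchor: N' = 618.1 kN/m, driving T_d = 875.6 kN/m, resisting R = 18·15.4 + 618.1·tan35.5° = 718.1 kN/m, FS = 0.82.
Setting FS = 1.28 and solving for T:
1.28·(875.6 − T cos39.4°) = 718.1 + T sin39.4°·tan35.5°
T·(sin39.4°·tan35.5° + 1.28·cos39.4°) = 1.28·875.6 − 718.1
T·(0.6347·0.7133 + 1.28·0.7727) = 1120.8 − 718.1 = 402.7
T·1.4418 = 402.7
T = 279.3 kN/m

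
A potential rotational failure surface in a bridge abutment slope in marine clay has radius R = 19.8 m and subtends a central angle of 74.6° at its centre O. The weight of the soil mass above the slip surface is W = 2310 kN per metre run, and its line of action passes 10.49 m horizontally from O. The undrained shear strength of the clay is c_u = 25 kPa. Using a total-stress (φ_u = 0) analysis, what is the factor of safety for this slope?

Taking moments about the centre O, the resisting moment is provided by the undrained shear strength acting along the arc:
Arc length L_a = R·θ = 19.8·(74.6°·π/180) = 19.8·1.3020 = 25.78 m
M_R = c_u·L_a·R = 25·25.78·19.8 = 12761.1 kN·m/m
M_D = W·d = 2310·10.49 = 24231.9 kN·m/m
FS = M_R / M_D = 12761.1 / 24231.9 = 0.527

FS = 0.53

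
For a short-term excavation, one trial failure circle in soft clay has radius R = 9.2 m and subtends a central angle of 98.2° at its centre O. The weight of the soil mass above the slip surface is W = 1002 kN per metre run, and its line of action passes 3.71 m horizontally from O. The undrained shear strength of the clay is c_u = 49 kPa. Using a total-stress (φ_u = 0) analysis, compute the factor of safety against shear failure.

FS = 1.91

Taking moments about the centre O, the resisting moment is provided by the undrained shear strength acting along the arc:
Arc length L_a = R·θ = 9.2·(98.2°·π/180) = 9.2·1.7139 = 15.77 m
M_R = c_u·L_a·R = 49·15.77·9.2 = 7108.2 kN·m/m
M_D = W·d = 1002·3.71 = 3717.4 kN·m/m
FS = M_R / M_D = 7108.2 / 3717.4 = 1.912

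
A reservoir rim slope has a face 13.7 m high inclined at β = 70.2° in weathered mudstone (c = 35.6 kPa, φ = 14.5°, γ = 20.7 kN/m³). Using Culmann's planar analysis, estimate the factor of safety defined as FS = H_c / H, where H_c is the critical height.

FS = 1.05

H_c = (4c/γ) · sinβ cosφ / [1 − cos(β − φ)]
    = (4·35.6/20.7) · sin70.2°·cos14.5° / [1 − cos55.7°]
    = 6.879 · 0.9109 / 0.4365 = 14.36 m
FS = H_c / H = 14.36 / 13.7 = 1.048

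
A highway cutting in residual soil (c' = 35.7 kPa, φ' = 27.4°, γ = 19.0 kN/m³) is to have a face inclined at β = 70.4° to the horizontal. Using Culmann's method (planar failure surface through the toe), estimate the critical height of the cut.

H_c = 23.40 m

Culmann's analysis gives the critical failure plane at α_cr = (β + φ')/2 = (70.4 + 27.4)/2 = 48.9°, and the critical height
H_c = (4c'/γ) · sinβ cosφ' / [1 − cos(β − φ')]
    = (4·35.7/19.0) · sin70.4°·cos27.4° / [1 − cos(43.0°)]
    = 7.516 · 0.9421·0.8878 / [1 − 0.7314]
    = 7.516 · 0.8364 / 0.2686
    = 23.40 m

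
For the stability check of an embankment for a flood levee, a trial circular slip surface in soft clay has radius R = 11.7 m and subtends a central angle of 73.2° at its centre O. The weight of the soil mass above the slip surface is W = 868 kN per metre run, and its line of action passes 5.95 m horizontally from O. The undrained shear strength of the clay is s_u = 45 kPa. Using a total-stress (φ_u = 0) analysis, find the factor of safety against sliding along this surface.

Taking moments about the centre O, the resisting moment is provided by the undrained shear strength acting along the arc:
Arc length L_a = R·θ = 11.7·(73.2°·π/180) = 11.7·1.2776 = 14.95 m
M_R = s_u·L_a·R = 45·14.95·11.7 = 7870.0 kN·m/m
M_D = W·d = 868·5.95 = 5164.6 kN·m/m
FS = M_R / M_D = 7870.0 / 5164.6 = 1.524

FS = 1.52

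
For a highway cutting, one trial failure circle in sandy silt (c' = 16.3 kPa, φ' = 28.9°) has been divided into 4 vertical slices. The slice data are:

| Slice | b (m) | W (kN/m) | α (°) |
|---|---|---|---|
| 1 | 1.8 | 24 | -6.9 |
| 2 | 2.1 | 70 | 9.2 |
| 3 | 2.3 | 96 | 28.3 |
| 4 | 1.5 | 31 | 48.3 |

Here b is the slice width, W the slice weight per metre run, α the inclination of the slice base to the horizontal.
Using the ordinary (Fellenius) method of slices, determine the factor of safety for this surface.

FS = 3.29

Ordinary method of slices: FS = Σ[c'·Δl_i + (W_i cosα_i)·tanφ'] / Σ W_i sinα_i, with Δl_i = b_i / cosα_i.
Slice 1: Δl = 1.8/cos(-6.9°) = 1.813 m; N'_1 = 24·cos(-6.9°) = 23.8; c'Δl = 29.55; W sinα = -2.9
Slice 2: Δl = 2.1/cos9.2° = 2.127 m; N'_2 = 70·cos9.2° = 69.1; c'Δl = 34.68; W sinα = 11.2
Slice 3: Δl = 2.3/cos28.3° = 2.612 m; N'_3 = 96·cos28.3° = 84.5; c'Δl = 42.58; W sinα = 45.5
Slice 4: Δl = 1.5/cos48.3° = 2.255 m; N'_4 = 31·cos48.3° = 20.6; c'Δl = 36.75; W sinα = 23.1
Σc'Δl = 143.6 kN/m; ΣN' = 198.1 kN/m; ΣW sinα = 77.0 kN/m
Resisting = 143.6 + 198.1·tan28.9° = 143.6 + 109.3 = 252.9 kN/m
FS = 252.9 / 77.0 = 3.286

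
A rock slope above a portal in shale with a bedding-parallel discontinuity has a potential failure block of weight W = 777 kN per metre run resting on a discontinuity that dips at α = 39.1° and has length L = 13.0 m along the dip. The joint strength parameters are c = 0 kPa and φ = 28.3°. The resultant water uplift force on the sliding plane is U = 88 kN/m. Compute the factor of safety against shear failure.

FS = 0.57

Resolving the block weight along and normal to the plane and applying the Mohr–Coulomb strength on the joint:
N' = W cosα − U = 777·cos39.1° − 88 = 515.0 kN/m
Driving force T = W sinα = 777·sin39.1° = 490.0 kN/m
Resisting force R = c·L + N'·tanφ = 0·13.0 + 515.0·tan28.3° = 0.0 + 277.3 = 277.3 kN/m
FS = R / T = 277.3 / 490.0 = 0.566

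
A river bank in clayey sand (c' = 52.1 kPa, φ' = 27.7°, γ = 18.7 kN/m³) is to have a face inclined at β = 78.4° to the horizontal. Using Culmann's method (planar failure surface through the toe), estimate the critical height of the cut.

H_c = 26.36 m

Culmann's analysis gives the critical failure plane at α_cr = (β + φ')/2 = (78.4 + 27.7)/2 = 53.1°, and the critical height
H_c = (4c'/γ) · sinβ cosφ' / [1 − cos(β − φ')]
    = (4·52.1/18.7) · sin78.4°·cos27.7° / [1 − cos(50.7°)]
    = 11.144 · 0.9796·0.8854 / [1 − 0.6334]
    = 11.144 · 0.8673 / 0.3666
    = 26.36 m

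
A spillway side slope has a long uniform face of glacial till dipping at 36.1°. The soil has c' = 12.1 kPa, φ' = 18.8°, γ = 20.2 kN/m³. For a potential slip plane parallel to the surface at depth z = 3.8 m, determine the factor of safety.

For an infinite slope with a slip plane parallel to the surface (no pore pressure): FS = [c' + γz cos²β tanφ'] / [γz sinβ cosβ].
γz = 20.2·3.8 = 76.76 kN/m²
Numerator = 12.1 + 76.76·cos²36.1°·tan18.8° = 12.1 + 76.76·0.6528·0.3404 = 29.160 kPa
Denominator = 76.76·sin36.1°·cos36.1° = 76.76·0.5892·0.8080 = 36.543 kPa
FS = 29.160 / 36.543 = 0.798

FS = 0.80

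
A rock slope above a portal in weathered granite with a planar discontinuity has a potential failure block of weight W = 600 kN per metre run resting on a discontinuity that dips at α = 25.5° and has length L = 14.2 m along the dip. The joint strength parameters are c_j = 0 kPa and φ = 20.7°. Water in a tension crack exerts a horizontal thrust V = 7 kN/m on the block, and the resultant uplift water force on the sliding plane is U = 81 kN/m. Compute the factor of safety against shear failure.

FS = 0.65

Resolving the block weight along and normal to the plane and applying the Mohr–Coulomb strength on the joint:
N' = W cosα − U − V sinα = 600·cos25.5° − 81 − 7·sin25.5° = 457.5 kN/m
Driving force T = W sinα + V cosα = 600·sin25.5° + 7·cos25.5° = 264.6 kN/m
Resisting force R = c_j·L + N'·tanφ = 0·14.2 + 457.5·tan20.7° = 0.0 + 172.9 = 172.9 kN/m
FS = R / T = 172.9 / 264.6 = 0.653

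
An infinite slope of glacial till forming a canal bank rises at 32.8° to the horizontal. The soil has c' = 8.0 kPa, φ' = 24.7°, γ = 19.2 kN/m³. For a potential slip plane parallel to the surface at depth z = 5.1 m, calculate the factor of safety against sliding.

For an infinite slope with a slip plane parallel to the surface (no pore pressure): FS = [c' + γz cos²β tanφ'] / [γz sinβ cosβ].
γz = 19.2·5.1 = 97.92 kN/m²
Numerator = 8.0 + 97.92·cos²32.8°·tan24.7° = 8.0 + 97.92·0.7066·0.4599 = 39.822 kPa
Denominator = 97.92·sin32.8°·cos32.8° = 97.92·0.5417·0.8406 = 44.587 kPa
FS = 39.822 / 44.587 = 0.893

FS = 0.89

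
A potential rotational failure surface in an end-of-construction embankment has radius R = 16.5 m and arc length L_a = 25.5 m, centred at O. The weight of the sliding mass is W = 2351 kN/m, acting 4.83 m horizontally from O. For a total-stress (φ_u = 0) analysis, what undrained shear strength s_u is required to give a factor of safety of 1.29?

s_u = 34.8 kPa

FS = s_u·L_a·R / (W·d), so s_u = FS·W·d / (L_a·R).
s_u = 1.29·2351·4.83 / (25.50·16.5) = 14648.4 / 420.75 = 34.81 kPa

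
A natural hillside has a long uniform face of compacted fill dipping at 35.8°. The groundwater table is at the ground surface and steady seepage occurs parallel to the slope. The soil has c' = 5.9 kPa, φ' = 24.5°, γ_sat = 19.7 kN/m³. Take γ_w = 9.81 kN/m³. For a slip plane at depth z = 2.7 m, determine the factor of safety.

With seepage parallel to the slope and the water table at the surface, the effective normal stress on the slip plane uses the buoyant unit weight γ' = γ_sat − γ_w while the driving shear stress uses γ_sat:
FS = [c' + γ' z cos²β tanφ'] / [γ_sat z sinβ cosβ]
γ' = 19.7 − 9.81 = 9.89 kN/m³
Numerator = 5.9 + 9.89·2.7·cos²35.8°·tan24.5° = 5.9 + 9.89·2.7·0.6578·0.4557 = 13.905 kPa
Denominator = 19.7·2.7·sin35.8°·cos35.8° = 19.7·2.7·0.5850·0.8111 = 25.235 kPa
FS = 13.905 / 25.235 = 0.551

FS = 0.55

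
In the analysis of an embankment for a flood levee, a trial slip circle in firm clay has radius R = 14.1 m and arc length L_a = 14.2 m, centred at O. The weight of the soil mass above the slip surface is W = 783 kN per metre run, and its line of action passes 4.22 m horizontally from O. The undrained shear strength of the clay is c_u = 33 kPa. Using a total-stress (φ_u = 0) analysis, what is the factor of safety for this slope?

FS = 2.00

Taking moments about the centre O, the resisting moment is provided by the undrained shear strength acting along the arc:
M_R = c_u·L_a·R = 33·14.20·14.1 = 6607.3 kN·m/m
M_D = W·d = 783·4.22 = 3304.3 kN·m/m
FS = M_R / M_D = 6607.3 / 3304.3 = 2.000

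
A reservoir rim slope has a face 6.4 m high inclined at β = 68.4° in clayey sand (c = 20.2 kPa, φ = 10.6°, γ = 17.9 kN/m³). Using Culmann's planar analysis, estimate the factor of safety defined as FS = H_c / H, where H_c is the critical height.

H_c = (4c/γ) · sinβ cosφ / [1 − cos(β − φ)]
    = (4·20.2/17.9) · sin68.4°·cos10.6° / [1 − cos57.8°]
    = 4.514 · 0.9139 / 0.4671 = 8.83 m
FS = H_c / H = 8.83 / 6.4 = 1.380

FS = 1.38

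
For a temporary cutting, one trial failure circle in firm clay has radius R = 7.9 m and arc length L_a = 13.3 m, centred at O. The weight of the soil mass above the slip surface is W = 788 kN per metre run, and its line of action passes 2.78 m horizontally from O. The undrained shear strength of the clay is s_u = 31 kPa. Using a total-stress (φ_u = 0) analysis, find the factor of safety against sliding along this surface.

FS = 1.49

Taking moments about the centre O, the resisting moment is provided by the undrained shear strength acting along the arc:
M_R = s_u·L_a·R = 31·13.30·7.9 = 3257.2 kN·m/m
M_D = W·d = 788·2.78 = 2190.6 kN·m/m
FS = M_R / M_D = 3257.2 / 2190.6 = 1.487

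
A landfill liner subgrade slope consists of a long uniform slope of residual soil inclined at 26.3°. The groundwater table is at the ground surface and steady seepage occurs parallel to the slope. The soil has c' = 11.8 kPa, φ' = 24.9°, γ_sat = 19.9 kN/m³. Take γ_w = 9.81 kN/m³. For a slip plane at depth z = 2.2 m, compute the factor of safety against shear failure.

With seepage parallel to the slope and the water table at the surface, the effective normal stress on the slip plane uses the buoyant unit weight γ' = γ_sat − γ_w while the driving shear stress uses γ_sat:
FS = [c' + γ' z cos²β tanφ'] / [γ_sat z sinβ cosβ]
γ' = 19.9 − 9.81 = 10.09 kN/m³
Numerator = 11.8 + 10.09·2.2·cos²26.3°·tan24.9° = 11.8 + 10.09·2.2·0.8037·0.4642 = 20.081 kPa
Denominator = 19.9·2.2·sin26.3°·cos26.3° = 19.9·2.2·0.4431·0.8965 = 17.390 kPa
FS = 20.081 / 17.390 = 1.155

FS = 1.15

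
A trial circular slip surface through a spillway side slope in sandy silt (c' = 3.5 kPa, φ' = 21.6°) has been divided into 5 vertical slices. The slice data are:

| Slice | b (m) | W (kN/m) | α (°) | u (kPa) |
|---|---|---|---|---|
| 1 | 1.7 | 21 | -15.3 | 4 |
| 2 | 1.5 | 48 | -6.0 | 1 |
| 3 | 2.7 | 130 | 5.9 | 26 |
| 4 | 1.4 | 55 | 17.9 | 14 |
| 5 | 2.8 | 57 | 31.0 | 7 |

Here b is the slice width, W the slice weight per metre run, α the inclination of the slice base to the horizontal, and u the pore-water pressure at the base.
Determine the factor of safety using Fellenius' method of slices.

FS = 2.18

Ordinary method of slices: FS = Σ[c'·Δl_i + (W_i cosα_i − u_i·Δl_i)·tanφ'] / Σ W_i sinα_i, with Δl_i = b_i / cosα_i.
Slice 1: Δl = 1.7/cos(-15.3°) = 1.762 m; N'_1 = 21·cos(-15.3°) − 4·1.762 = 13.2; c'Δl = 6.17; W sinα = -5.5
Slice 2: Δl = 1.5/cos(-6.0°) = 1.508 m; N'_2 = 48·cos(-6.0°) − 1·1.508 = 46.2; c'Δl = 5.28; W sinα = -5.0
Slice 3: Δl = 2.7/cos5.9° = 2.714 m; N'_3 = 130·cos5.9° − 26·2.714 = 58.7; c'Δl = 9.50; W sinα = 13.4
Slice 4: Δl = 1.4/cos17.9° = 1.471 m; N'_4 = 55·cos17.9° − 14·1.471 = 31.7; c'Δl = 5.15; W sinα = 16.9
Slice 5: Δl = 2.8/cos31.0° = 3.267 m; N'_5 = 57·cos31.0° − 7·3.267 = 26.0; c'Δl = 11.43; W sinα = 29.4
Σc'Δl = 37.5 kN/m; ΣN' = 175.9 kN/m; ΣW sinα = 49.1 kN/m
Resisting = 37.5 + 175.9·tan21.6° = 37.5 + 69.6 = 107.2 kN/m
FS = 107.2 / 49.1 = 2.184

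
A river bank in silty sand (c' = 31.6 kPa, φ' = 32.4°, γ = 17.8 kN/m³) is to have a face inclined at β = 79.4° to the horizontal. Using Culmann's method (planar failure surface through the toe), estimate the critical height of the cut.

Culmann's analysis gives the critical failure plane at α_cr = (β + φ')/2 = (79.4 + 32.4)/2 = 55.9°, and the critical height
H_c = (4c'/γ) · sinβ cosφ' / [1 − cos(β − φ')]
    = (4·31.6/17.8) · sin79.4°·cos32.4° / [1 − cos(47.0°)]
    = 7.101 · 0.9829·0.8443 / [1 − 0.6820]
    = 7.101 · 0.8299 / 0.3180
    = 18.53 m

H_c = 18.53 m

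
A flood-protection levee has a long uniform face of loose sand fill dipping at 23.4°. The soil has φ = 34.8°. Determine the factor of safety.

FS = 1.61

For a dry cohesionless infinite slope the factor of safety is FS = tanφ / tanβ.
FS = tan34.8° / tan23.4° = 0.6950 / 0.4327 = 1.606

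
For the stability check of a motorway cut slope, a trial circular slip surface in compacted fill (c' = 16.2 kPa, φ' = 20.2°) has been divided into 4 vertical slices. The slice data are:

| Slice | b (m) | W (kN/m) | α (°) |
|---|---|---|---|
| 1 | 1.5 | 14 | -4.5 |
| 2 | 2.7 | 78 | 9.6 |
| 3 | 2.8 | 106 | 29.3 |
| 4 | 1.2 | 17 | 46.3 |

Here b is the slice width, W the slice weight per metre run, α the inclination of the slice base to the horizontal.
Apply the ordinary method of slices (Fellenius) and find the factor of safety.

FS = 2.90

Ordinary method of slices: FS = Σ[c'·Δl_i + (W_i cosα_i)·tanφ'] / Σ W_i sinα_i, with Δl_i = b_i / cosα_i.
Slice 1: Δl = 1.5/cos(-4.5°) = 1.505 m; N'_1 = 14·cos(-4.5°) = 14.0; c'Δl = 24.38; W sinα = -1.1
Slice 2: Δl = 2.7/cos9.6° = 2.738 m; N'_2 = 78·cos9.6° = 76.9; c'Δl = 44.36; W sinα = 13.0
Slice 3: Δl = 2.8/cos29.3° = 3.211 m; N'_3 = 106·cos29.3° = 92.4; c'Δl = 52.01; W sinα = 51.9
Slice 4: Δl = 1.2/cos46.3° = 1.737 m; N'_4 = 17·cos46.3° = 11.7; c'Δl = 28.14; W sinα = 12.3
Σc'Δl = 148.9 kN/m; ΣN' = 195.0 kN/m; ΣW sinα = 76.1 kN/m
Resisting = 148.9 + 195.0·tan20.2° = 148.9 + 71.8 = 220.7 kN/m
FS = 220.7 / 76.1 = 2.900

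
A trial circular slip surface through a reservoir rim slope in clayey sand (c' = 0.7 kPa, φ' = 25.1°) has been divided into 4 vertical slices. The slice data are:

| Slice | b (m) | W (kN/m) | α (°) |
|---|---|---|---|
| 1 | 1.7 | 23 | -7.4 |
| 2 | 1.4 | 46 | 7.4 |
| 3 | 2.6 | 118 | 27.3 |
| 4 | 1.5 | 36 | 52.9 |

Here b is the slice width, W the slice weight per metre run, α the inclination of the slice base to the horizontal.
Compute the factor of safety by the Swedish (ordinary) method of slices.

FS = 1.13

Ordinary method of slices: FS = Σ[c'·Δl_i + (W_i cosα_i)·tanφ'] / Σ W_i sinα_i, with Δl_i = b_i / cosα_i.
Slice 1: Δl = 1.7/cos(-7.4°) = 1.714 m; N'_1 = 23·cos(-7.4°) = 22.8; c'Δl = 1.20; W sinα = -3.0
Slice 2: Δl = 1.4/cos7.4° = 1.412 m; N'_2 = 46·cos7.4° = 45.6; c'Δl = 0.99; W sinα = 5.9
Slice 3: Δl = 2.6/cos27.3° = 2.926 m; N'_3 = 118·cos27.3° = 104.9; c'Δl = 2.05; W sinα = 54.1
Slice 4: Δl = 1.5/cos52.9° = 2.487 m; N'_4 = 36·cos52.9° = 21.7; c'Δl = 1.74; W sinα = 28.7
Σc'Δl = 6.0 kN/m; ΣN' = 195.0 kN/m; ΣW sinα = 85.8 kN/m
Resisting = 6.0 + 195.0·tan25.1° = 6.0 + 91.3 = 97.3 kN/m
FS = 97.3 / 85.8 = 1.134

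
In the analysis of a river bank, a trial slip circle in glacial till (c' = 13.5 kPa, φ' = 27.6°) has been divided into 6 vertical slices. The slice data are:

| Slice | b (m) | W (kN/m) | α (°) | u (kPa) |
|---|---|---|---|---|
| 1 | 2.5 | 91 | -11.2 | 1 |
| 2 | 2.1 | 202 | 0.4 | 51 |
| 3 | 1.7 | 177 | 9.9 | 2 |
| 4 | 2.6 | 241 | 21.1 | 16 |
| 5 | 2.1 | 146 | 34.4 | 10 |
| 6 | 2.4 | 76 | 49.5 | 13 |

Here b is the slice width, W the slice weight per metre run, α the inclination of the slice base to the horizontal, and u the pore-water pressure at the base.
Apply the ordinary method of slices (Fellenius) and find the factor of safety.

FS = 2.23

Ordinary method of slices: FS = Σ[c'·Δl_i + (W_i cosα_i − u_i·Δl_i)·tanφ'] / Σ W_i sinα_i, with Δl_i = b_i / cosα_i.
Slice 1: Δl = 2.5/cos(-11.2°) = 2.549 m; N'_1 = 91·cos(-11.2°) − 1·2.549 = 86.7; c'Δl = 34.41; W sinα = -17.7
Slice 2: Δl = 2.1/cos0.4° = 2.100 m; N'_2 = 202·cos0.4° − 51·2.100 = 94.9; c'Δl = 28.35; W sinα = 1.4
Slice 3: Δl = 1.7/cos9.9° = 1.726 m; N'_3 = 177·cos9.9° − 2·1.726 = 170.9; c'Δl = 23.30; W sinα = 30.4
Slice 4: Δl = 2.6/cos21.1° = 2.787 m; N'_4 = 241·cos21.1° − 16·2.787 = 180.3; c'Δl = 37.62; W sinα = 86.8
Slice 5: Δl = 2.1/cos34.4° = 2.545 m; N'_5 = 146·cos34.4° − 10·2.545 = 95.0; c'Δl = 34.36; W sinα = 82.5
Slice 6: Δl = 2.4/cos49.5° = 3.695 m; N'_6 = 76·cos49.5° − 13·3.695 = 1.3; c'Δl = 49.89; W sinα = 57.8
Σc'Δl = 207.9 kN/m; ΣN' = 629.1 kN/m; ΣW sinα = 241.2 kN/m
Resisting = 207.9 + 629.1·tan27.6° = 207.9 + 328.9 = 536.8 kN/m
FS = 536.8 / 241.2 = 2.226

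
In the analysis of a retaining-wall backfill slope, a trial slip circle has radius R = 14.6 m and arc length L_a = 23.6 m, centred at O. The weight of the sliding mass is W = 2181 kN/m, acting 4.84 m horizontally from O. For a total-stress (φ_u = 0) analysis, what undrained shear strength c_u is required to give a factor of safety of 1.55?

FS = c_u·L_a·R / (W·d), so c_u = FS·W·d / (L_a·R).
c_u = 1.55·2181·4.84 / (23.60·14.6) = 16361.9 / 344.56 = 47.49 kPa

c_u = 47.5 kPa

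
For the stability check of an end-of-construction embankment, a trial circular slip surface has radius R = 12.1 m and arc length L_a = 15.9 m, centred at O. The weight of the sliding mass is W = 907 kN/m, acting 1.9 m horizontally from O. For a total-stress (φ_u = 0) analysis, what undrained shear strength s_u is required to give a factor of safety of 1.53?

FS = s_u·L_a·R / (W·d), so s_u = FS·W·d / (L_a·R).
s_u = 1.53·907·1.9 / (15.90·12.1) = 2636.6 / 192.39 = 13.70 kPa

s_u = 13.7 kPa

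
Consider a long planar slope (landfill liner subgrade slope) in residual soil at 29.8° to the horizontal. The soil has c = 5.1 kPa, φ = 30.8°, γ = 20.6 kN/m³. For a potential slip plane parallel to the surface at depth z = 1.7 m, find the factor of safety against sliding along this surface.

FS = 1.38

For an infinite slope with a slip plane parallel to the surface (no pore pressure): FS = [c + γz cos²β tanφ] / [γz sinβ cosβ].
γz = 20.6·1.7 = 35.02 kN/m²
Numerator = 5.1 + 35.02·cos²29.8°·tan30.8° = 5.1 + 35.02·0.7530·0.5961 = 20.820 kPa
Denominator = 35.02·sin29.8°·cos29.8° = 35.02·0.4970·0.8678 = 15.103 kPa
FS = 20.820 / 15.103 = 1.379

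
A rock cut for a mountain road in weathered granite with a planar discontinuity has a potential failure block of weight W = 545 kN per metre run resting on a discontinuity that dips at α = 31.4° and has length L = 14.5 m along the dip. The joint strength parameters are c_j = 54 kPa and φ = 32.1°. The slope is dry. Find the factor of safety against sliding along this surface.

Resolving the block weight along and normal to the plane and applying the Mohr–Coulomb strength on the joint:
N' = W cosα = 545·cos31.4° = 465.2 kN/m
Driving force T = W sinα = 545·sin31.4° = 284.0 kN/m
Resisting force R = c_j·L + N'·tanφ = 54·14.5 + 465.2·tan32.1° = 783.0 + 291.8 = 1074.8 kN/m
FS = R / T = 1074.8 / 284.0 = 3.785

FS = 3.79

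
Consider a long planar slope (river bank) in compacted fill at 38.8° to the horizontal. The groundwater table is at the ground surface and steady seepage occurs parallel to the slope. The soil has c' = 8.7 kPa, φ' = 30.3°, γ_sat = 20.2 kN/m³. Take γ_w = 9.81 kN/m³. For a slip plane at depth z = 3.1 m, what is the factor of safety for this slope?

With seepage parallel to the slope and the water table at the surface, the effective normal stress on the slip plane uses the buoyant unit weight γ' = γ_sat − γ_w while the driving shear stress uses γ_sat:
FS = [c' + γ' z cos²β tanφ'] / [γ_sat z sinβ cosβ]
γ' = 20.2 − 9.81 = 10.39 kN/m³
Numerator = 8.7 + 10.39·3.1·cos²38.8°·tan30.3° = 8.7 + 10.39·3.1·0.6074·0.5844 = 20.132 kPa
Denominator = 20.2·3.1·sin38.8°·cos38.8° = 20.2·3.1·0.6266·0.7793 = 30.580 kPa
FS = 20.132 / 30.580 = 0.658

FS = 0.66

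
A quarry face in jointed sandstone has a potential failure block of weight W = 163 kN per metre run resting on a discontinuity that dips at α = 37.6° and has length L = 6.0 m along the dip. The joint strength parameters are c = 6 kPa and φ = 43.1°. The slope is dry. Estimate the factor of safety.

Resolving the block weight along and normal to the plane and applying the Mohr–Coulomb strength on the joint:
N' = W cosα = 163·cos37.6° = 129.1 kN/m
Driving force T = W sinα = 163·sin37.6° = 99.5 kN/m
Resisting force R = c·L + N'·tanφ = 6·6.0 + 129.1·tan43.1° = 36.0 + 120.9 = 156.9 kN/m
FS = R / T = 156.9 / 99.5 = 1.577

FS = 1.58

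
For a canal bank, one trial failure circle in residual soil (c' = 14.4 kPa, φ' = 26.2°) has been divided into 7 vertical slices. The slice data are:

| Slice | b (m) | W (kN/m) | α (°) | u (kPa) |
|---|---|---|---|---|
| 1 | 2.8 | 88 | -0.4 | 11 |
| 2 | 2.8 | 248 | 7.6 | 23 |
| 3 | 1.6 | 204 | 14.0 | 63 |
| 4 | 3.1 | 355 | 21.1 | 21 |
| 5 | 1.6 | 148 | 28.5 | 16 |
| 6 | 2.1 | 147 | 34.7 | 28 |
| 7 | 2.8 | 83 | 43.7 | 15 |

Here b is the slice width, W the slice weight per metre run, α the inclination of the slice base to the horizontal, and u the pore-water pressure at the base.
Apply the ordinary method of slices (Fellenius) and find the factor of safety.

Ordinary method of slices: FS = Σ[c'·Δl_i + (W_i cosα_i − u_i·Δl_i)·tanφ'] / Σ W_i sinα_i, with Δl_i = b_i / cosα_i.
Slice 1: Δl = 2.8/cos(-0.4°) = 2.800 m; N'_1 = 88·cos(-0.4°) − 11·2.800 = 57.2; c'Δl = 40.32; W sinα = -0.6
Slice 2: Δl = 2.8/cos7.6° = 2.825 m; N'_2 = 248·cos7.6° − 23·2.825 = 180.9; c'Δl = 40.68; W sinα = 32.8
Slice 3: Δl = 1.6/cos14.0° = 1.649 m; N'_3 = 204·cos14.0° − 63·1.649 = 94.1; c'Δl = 23.75; W sinα = 49.4
Slice 4: Δl = 3.1/cos21.1° = 3.323 m; N'_4 = 355·cos21.1° − 21·3.323 = 261.4; c'Δl = 47.85; W sinα = 127.8
Slice 5: Δl = 1.6/cos28.5° = 1.821 m; N'_5 = 148·cos28.5° − 16·1.821 = 100.9; c'Δl = 26.22; W sinα = 70.6
Slice 6: Δl = 2.1/cos34.7° = 2.554 m; N'_6 = 147·cos34.7° − 28·2.554 = 49.3; c'Δl = 36.78; W sinα = 83.7
Slice 7: Δl = 2.8/cos43.7° = 3.873 m; N'_7 = 83·cos43.7° − 15·3.873 = 1.9; c'Δl = 55.77; W sinα = 57.3
Σc'Δl = 271.4 kN/m; ΣN' = 745.7 kN/m; ΣW sinα = 421.0 kN/m
Resisting = 271.4 + 745.7·tan26.2° = 271.4 + 366.9 = 638.3 kN/m
FS = 638.3 / 421.0 = 1.516

FS = 1.52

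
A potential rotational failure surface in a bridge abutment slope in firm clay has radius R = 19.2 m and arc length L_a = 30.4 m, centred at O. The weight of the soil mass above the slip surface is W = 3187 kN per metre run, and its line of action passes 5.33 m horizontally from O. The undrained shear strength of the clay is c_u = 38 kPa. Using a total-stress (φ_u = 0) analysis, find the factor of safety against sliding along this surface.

Taking moments about the centre O, the resisting moment is provided by the undrained shear strength acting along the arc:
M_R = c_u·L_a·R = 38·30.40·19.2 = 22179.8 kN·m/m
M_D = W·d = 3187·5.33 = 16986.7 kN·m/m
FS = M_R / M_D = 22179.8 / 16986.7 = 1.306

FS = 1.31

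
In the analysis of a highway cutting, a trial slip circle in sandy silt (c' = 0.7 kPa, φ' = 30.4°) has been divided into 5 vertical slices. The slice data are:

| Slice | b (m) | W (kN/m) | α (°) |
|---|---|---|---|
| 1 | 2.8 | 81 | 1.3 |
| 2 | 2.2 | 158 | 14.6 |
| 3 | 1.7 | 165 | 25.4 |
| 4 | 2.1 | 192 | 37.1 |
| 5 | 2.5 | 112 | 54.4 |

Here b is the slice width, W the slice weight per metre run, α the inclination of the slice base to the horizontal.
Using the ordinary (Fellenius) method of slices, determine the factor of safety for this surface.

FS = 1.14

Ordinary method of slices: FS = Σ[c'·Δl_i + (W_i cosα_i)·tanφ'] / Σ W_i sinα_i, with Δl_i = b_i / cosα_i.
Slice 1: Δl = 2.8/cos1.3° = 2.801 m; N'_1 = 81·cos1.3° = 81.0; c'Δl = 1.96; W sinα = 1.8
Slice 2: Δl = 2.2/cos14.6° = 2.273 m; N'_2 = 158·cos14.6° = 152.9; c'Δl = 1.59; W sinα = 39.8
Slice 3: Δl = 1.7/cos25.4° = 1.882 m; N'_3 = 165·cos25.4° = 149.1; c'Δl = 1.32; W sinα = 70.8
Slice 4: Δl = 2.1/cos37.1° = 2.633 m; N'_4 = 192·cos37.1° = 153.1; c'Δl = 1.84; W sinα = 115.8
Slice 5: Δl = 2.5/cos54.4° = 4.295 m; N'_5 = 112·cos54.4° = 65.2; c'Δl = 3.01; W sinα = 91.1
Σc'Δl = 9.7 kN/m; ΣN' = 601.3 kN/m; ΣW sinα = 319.3 kN/m
Resisting = 9.7 + 601.3·tan30.4° = 9.7 + 352.8 = 362.5 kN/m
FS = 362.5 / 319.3 = 1.135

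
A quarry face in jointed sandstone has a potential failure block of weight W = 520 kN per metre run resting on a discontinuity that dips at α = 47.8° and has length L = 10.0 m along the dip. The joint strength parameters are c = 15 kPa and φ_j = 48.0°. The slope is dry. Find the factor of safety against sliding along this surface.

Resolving the block weight along and normal to the plane and applying the Mohr–Coulomb strength on the joint:
N' = W cosα = 520·cos47.8° = 349.3 kN/m
Driving force T = W sinα = 520·sin47.8° = 385.2 kN/m
Resisting force R = c·L + N'·tanφ_j = 15·10.0 + 349.3·tan48.0° = 150.0 + 387.9 = 537.9 kN/m
FS = R / T = 537.9 / 385.2 = 1.396

FS = 1.40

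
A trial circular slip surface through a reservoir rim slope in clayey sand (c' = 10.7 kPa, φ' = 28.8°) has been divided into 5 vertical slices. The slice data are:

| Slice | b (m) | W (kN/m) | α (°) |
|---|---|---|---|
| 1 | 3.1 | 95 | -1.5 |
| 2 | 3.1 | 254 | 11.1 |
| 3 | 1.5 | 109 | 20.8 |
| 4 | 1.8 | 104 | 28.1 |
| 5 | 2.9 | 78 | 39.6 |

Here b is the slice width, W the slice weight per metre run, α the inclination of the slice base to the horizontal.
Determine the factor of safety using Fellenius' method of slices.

FS = 2.58

Ordinary method of slices: FS = Σ[c'·Δl_i + (W_i cosα_i)·tanφ'] / Σ W_i sinα_i, with Δl_i = b_i / cosα_i.
Slice 1: Δl = 3.1/cos(-1.5°) = 3.101 m; N'_1 = 95·cos(-1.5°) = 95.0; c'Δl = 33.18; W sinα = -2.5
Slice 2: Δl = 3.1/cos11.1° = 3.159 m; N'_2 = 254·cos11.1° = 249.2; c'Δl = 33.80; W sinα = 48.9
Slice 3: Δl = 1.5/cos20.8° = 1.605 m; N'_3 = 109·cos20.8° = 101.9; c'Δl = 17.17; W sinα = 38.7
Slice 4: Δl = 1.8/cos28.1° = 2.041 m; N'_4 = 104·cos28.1° = 91.7; c'Δl = 21.83; W sinα = 49.0
Slice 5: Δl = 2.9/cos39.6° = 3.764 m; N'_5 = 78·cos39.6° = 60.1; c'Δl = 40.27; W sinα = 49.7
Σc'Δl = 146.3 kN/m; ΣN' = 598.0 kN/m; ΣW sinα = 183.8 kN/m
Resisting = 146.3 + 598.0·tan28.8° = 146.3 + 328.7 = 475.0 kN/m
FS = 475.0 / 183.8 = 2.584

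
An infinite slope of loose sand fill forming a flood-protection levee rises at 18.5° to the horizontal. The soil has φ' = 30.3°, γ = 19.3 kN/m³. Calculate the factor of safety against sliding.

For a dry cohesionless infinite slope the factor of safety is FS = tanφ' / tanβ.
FS = tan30.3° / tan18.5° = 0.5844 / 0.3346 = 1.746

FS = 1.75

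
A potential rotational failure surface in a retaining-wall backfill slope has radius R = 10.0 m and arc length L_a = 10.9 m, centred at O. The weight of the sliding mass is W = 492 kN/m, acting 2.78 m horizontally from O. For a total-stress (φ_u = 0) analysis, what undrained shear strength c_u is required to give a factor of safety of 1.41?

c_u = 17.7 kPa

FS = c_u·L_a·R / (W·d), so c_u = FS·W·d / (L_a·R).
c_u = 1.41·492·2.78 / (10.90·10.0) = 1928.5 / 109.00 = 17.69 kPa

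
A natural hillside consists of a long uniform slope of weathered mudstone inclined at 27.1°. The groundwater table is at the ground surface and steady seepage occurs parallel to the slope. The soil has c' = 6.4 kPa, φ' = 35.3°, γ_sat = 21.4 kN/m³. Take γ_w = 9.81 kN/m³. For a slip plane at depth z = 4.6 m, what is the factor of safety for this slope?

With seepage parallel to the slope and the water table at the surface, the effective normal stress on the slip plane uses the buoyant unit weight γ' = γ_sat − γ_w while the driving shear stress uses γ_sat:
FS = [c' + γ' z cos²β tanφ'] / [γ_sat z sinβ cosβ]
γ' = 21.4 − 9.81 = 11.59 kN/m³
Numerator = 6.4 + 11.59·4.6·cos²27.1°·tan35.3° = 6.4 + 11.59·4.6·0.7925·0.7080 = 36.315 kPa
Denominator = 21.4·4.6·sin27.1°·cos27.1° = 21.4·4.6·0.4555·0.8902 = 39.921 kPa
FS = 36.315 / 39.921 = 0.910

FS = 0.91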